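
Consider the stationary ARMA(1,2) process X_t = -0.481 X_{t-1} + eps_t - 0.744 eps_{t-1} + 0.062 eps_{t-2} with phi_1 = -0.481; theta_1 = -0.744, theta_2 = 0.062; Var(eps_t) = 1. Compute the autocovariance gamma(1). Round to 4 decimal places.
\gamma(1) = -2.2881

Multiply the model equation by X_{t-k} and take expectations. With theta_0 = psi_0 = 1 and psi_j the MA(infinity) weights, this gives
  gamma(k) - sum_i phi_i gamma(k-i) = c_k,
  c_k = sigma^2 * sum_{j=k..q} theta_j psi_{j-k}   (c_k = 0 for k > q),
using gamma(-m) = gamma(m).
psi-weights needed (psi_j = theta_j + sum_i phi_i psi_{j-i}):
  psi_1 = theta_1 + phi_1 = -0.744 + (-0.481) = -1.225
  psi_2 = theta_2 + phi_1 psi_1 = 0.062 + (-0.481)(-1.225) = 0.651225
Right-hand sides:
  c_0 = sigma^2 (1 + theta_1 psi_1 + theta_2 psi_2) = 1 * (1 + (-0.744)(-1.225) + (0.062)(0.651225)) = 1 * 1.951776 = 1.951776
  c_1 = sigma^2 (theta_1 + theta_2 psi_1) = 1 * (-0.744 + (0.062)(-1.225)) = -0.81995
  c_2 = sigma^2 theta_2 = 1 * (0.062) = 0.062
Equations for k = 0 and k = 1 (AR order 1):
  gamma(0) = phi_1 gamma(1) + c_0
  gamma(1) = phi_1 gamma(0) + c_1
Substituting the second into the first: gamma(0) (1 - phi_1^2) = c_0 + phi_1 c_1, so
  gamma(0) = (c_0 + phi_1 c_1) / (1 - phi_1^2) = (1.951776 + (-0.481)(-0.81995)) / (1 - (-0.481)^2) = 2.346172 / 0.768639 = 3.052372.
  gamma(1) = phi_1 gamma(0) + c_1 = (-0.481)(3.052372) + (-0.81995) = -2.288141.
Therefore gamma(1) = -2.2881 (to 4 decimal places).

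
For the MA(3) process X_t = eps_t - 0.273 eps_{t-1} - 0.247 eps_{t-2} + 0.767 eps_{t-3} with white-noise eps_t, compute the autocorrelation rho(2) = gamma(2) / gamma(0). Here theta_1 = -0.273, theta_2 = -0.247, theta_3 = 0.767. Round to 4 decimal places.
\rho(2) = -0.2648

For an MA(q) process with theta_0 = 1, the autocovariance is
  gamma(k) = sigma^2 * sum_{i=0..q-k} theta_i * theta_{i+k},
and rho(k) = gamma(k) / gamma(0). Sigma^2 cancels.
  numerator   = (1)*(-0.247) + (-0.273)*(0.767) = -0.456391.
  denominator = (1)^2 + (-0.273)^2 + (-0.247)^2 + (0.767)^2 = 1.723827.
  rho(2) = -0.456391 / 1.723827 = -0.2648.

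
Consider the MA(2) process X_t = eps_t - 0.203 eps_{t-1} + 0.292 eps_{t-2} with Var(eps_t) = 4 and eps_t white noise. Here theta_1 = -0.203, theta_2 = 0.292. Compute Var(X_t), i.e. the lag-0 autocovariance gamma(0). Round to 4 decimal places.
\gamma(0) = 4.5059

For an MA(q) process X_t = eps_t + sum_i theta_i eps_{t-i} with
Var(eps_t) = sigma^2, the variance is
  gamma(0) = sigma^2 * (1 + sum_i theta_i^2).
  sum_i theta_i^2 = (-0.203)^2 + (0.292)^2 = 0.041209 + 0.085264 = 0.126473.
  gamma(0) = 4 * (1 + 0.126473) = 4 * 1.126473 = 4.505892, which rounds to 4.5059.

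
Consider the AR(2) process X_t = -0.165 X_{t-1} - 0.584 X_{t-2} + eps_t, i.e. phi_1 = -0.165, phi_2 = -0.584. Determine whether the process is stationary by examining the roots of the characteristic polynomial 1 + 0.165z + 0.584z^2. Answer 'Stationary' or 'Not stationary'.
\text{Stationary}

The AR(p) characteristic polynomial is P(z) = 1 + 0.165z + 0.584z^2.
Stationarity requires all roots to lie outside the unit circle, i.e. |z| > 1 for every root.
Set 1 + (0.165) z + (0.584) z^2 = 0, i.e. a z^2 + b z + c = 0 with a = 0.584, b = 0.165, c = 1.
Discriminant D = b^2 - 4ac = (0.165)^2 - 4*(0.584)*1 = 0.027225 - (2.336) = -2.308775.
D < 0, so the roots are the complex-conjugate pair z = (-b +/- i sqrt(-D)) / (2a) = -0.1413 +/- 1.3009i.
For a conjugate pair |z|^2 = z * conj(z) = (product of roots) = c/a = 1/(0.584) = 1.712329, so |z| = sqrt(1.712329) = 1.3086 for both roots.
Moduli of all roots: 1.3086, 1.3086.
All moduli strictly greater than 1? Yes.
Verdict: Stationary.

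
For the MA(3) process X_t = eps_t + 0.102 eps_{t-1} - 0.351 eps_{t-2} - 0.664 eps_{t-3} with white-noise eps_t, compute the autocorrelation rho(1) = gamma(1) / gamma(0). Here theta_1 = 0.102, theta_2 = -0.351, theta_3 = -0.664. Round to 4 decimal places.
\rho(1) = 0.1901

For an MA(q) process with theta_0 = 1, the autocovariance is
  gamma(k) = sigma^2 * sum_{i=0..q-k} theta_i * theta_{i+k},
and rho(k) = gamma(k) / gamma(0). Sigma^2 cancels.
  numerator   = (1)*(0.102) + (0.102)*(-0.351) + (-0.351)*(-0.664) = 0.299262.
  denominator = (1)^2 + (0.102)^2 + (-0.351)^2 + (-0.664)^2 = 1.574501.
  rho(1) = 0.299262 / 1.574501 = 0.1901.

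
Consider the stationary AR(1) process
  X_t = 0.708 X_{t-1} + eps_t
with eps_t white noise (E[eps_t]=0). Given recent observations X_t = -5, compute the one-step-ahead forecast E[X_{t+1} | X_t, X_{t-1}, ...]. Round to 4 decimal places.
E[X_{t+1} \mid \mathcal F_t] = -3.5400

For an AR(p) model X_t = c + sum_i phi_i X_{t-i} + eps_t, the
one-step-ahead conditional mean is
  E[X_{t+1} | X_t, ...] = c + sum_i phi_i X_{t+1-i}.
Substitute known values:
  E[X_{t+1} | ...] = (0.708) * (-5)
                   = -3.5400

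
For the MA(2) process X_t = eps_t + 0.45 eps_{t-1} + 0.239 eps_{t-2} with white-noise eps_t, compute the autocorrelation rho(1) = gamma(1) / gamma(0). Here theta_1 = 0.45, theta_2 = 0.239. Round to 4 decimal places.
\rho(1) = 0.4426

For an MA(q) process with theta_0 = 1, the autocovariance is
  gamma(k) = sigma^2 * sum_{i=0..q-k} theta_i * theta_{i+k},
and rho(k) = gamma(k) / gamma(0). Sigma^2 cancels.
  numerator   = (1)*(0.45) + (0.45)*(0.239) = 0.55755.
  denominator = (1)^2 + (0.45)^2 + (0.239)^2 = 1.259621.
  rho(1) = 0.55755 / 1.259621 = 0.4426.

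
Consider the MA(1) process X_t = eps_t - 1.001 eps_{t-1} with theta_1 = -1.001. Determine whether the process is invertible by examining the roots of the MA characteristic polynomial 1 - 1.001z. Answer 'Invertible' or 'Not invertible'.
\text{Not invertible}

The MA(q) characteristic polynomial is P(z) = 1 - 1.001z.
Invertibility requires all roots to lie outside the unit circle, i.e. |z| > 1 for every root.
This is linear in z: 1 + (-1.001) z = 0  =>  z = -1/(-1.001) = 0.999001,  |z| = 0.999001.
Moduli of all roots: 0.9990.
All moduli strictly greater than 1? No.
Verdict: Not invertible.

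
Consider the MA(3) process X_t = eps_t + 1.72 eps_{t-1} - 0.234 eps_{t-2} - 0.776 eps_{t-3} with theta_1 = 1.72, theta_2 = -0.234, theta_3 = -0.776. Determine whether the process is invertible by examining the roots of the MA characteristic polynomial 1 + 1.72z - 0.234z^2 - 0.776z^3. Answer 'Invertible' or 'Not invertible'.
\text{Not invertible}

The MA(q) characteristic polynomial is P(z) = 1 + 1.72z - 0.234z^2 - 0.776z^3.
Invertibility requires all roots to lie outside the unit circle, i.e. |z| > 1 for every root.
Degree 3: look for a simple real root z0 first, then factor out (1 - z/z0) and solve the remaining quadratic.
Testing z0 = -1.25: P(-1.25) = 1 + (1.72)(-1.25) + (-0.234)(-1.25)^2 + (-0.776)(-1.25)^3
  = 1 + (-2.15) + (-0.365625) + (1.515625) = 0.  So z_0 = -1.25 is a root, |z_0| = 1.25.
Divide out the factor (1 + 0.8 z) = (1 - z/z0) (since 1/z0 = -0.8):
  P(z) = (1 + 0.8 z)(1 + (0.92) z + (-0.97) z^2)
  [check: z-coef 0.92 - (-0.8) = 1.72; z^2-coef -0.97 - (-0.8)(0.92) = -0.234; z^3-coef -(-0.8)(-0.97) = -0.776.]
Remaining roots from the quadratic factor 1 + (0.92) z + (-0.97) z^2:
  Set 1 + (0.92) z + (-0.97) z^2 = 0, i.e. a z^2 + b z + c = 0 with a = -0.97, b = 0.92, c = 1.
  Discriminant D = b^2 - 4ac = (0.92)^2 - 4*(-0.97)*1 = 0.8464 - (-3.88) = 4.7264.
  D >= 0, so the roots are real: z = (-b +/- sqrt(D)) / (2a) = (-0.92 +/- 2.174029) / (-1.94).
    z_1 = (-0.92 + 2.174029) / (-1.94) = -0.6464,   |z_1| = 0.6464.
    z_2 = (-0.92 - 2.174029) / (-1.94) = 1.5949,   |z_2| = 1.5949.
Moduli of all roots: 1.2500, 0.6464, 1.5949.
All moduli strictly greater than 1? No.
Verdict: Not invertible.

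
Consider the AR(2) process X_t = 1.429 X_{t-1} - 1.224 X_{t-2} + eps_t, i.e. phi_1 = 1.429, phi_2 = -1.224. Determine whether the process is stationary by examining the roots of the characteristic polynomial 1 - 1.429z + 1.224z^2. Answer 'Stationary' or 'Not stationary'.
\text{Not stationary}

The AR(p) characteristic polynomial is P(z) = 1 - 1.429z + 1.224z^2.
Stationarity requires all roots to lie outside the unit circle, i.e. |z| > 1 for every root.
Set 1 + (-1.429) z + (1.224) z^2 = 0, i.e. a z^2 + b z + c = 0 with a = 1.224, b = -1.429, c = 1.
Discriminant D = b^2 - 4ac = (-1.429)^2 - 4*(1.224)*1 = 2.042041 - (4.896) = -2.853959.
D < 0, so the roots are the complex-conjugate pair z = (-b +/- i sqrt(-D)) / (2a) = 0.5837 +/- 0.6901i.
For a conjugate pair |z|^2 = z * conj(z) = (product of roots) = c/a = 1/(1.224) = 0.816993, so |z| = sqrt(0.816993) = 0.9039 for both roots.
Moduli of all roots: 0.9039, 0.9039.
All moduli strictly greater than 1? No.
Verdict: Not stationary.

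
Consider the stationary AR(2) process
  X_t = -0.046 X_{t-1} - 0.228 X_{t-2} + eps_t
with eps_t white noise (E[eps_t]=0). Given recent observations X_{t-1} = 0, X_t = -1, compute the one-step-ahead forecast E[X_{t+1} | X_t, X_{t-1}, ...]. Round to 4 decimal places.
E[X_{t+1} \mid \mathcal F_t] = 0.0460

For an AR(p) model X_t = c + sum_i phi_i X_{t-i} + eps_t, the
one-step-ahead conditional mean is
  E[X_{t+1} | X_t, ...] = c + sum_i phi_i X_{t+1-i}.
Substitute known values:
  E[X_{t+1} | ...] = (-0.046) * (-1) + (-0.228) * (0)
                   = 0.0460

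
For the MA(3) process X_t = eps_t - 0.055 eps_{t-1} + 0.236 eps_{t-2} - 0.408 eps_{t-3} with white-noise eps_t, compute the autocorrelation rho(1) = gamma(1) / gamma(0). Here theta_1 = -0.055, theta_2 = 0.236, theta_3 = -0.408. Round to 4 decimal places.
\rho(1) = -0.1341

For an MA(q) process with theta_0 = 1, the autocovariance is
  gamma(k) = sigma^2 * sum_{i=0..q-k} theta_i * theta_{i+k},
and rho(k) = gamma(k) / gamma(0). Sigma^2 cancels.
  numerator   = (1)*(-0.055) + (-0.055)*(0.236) + (0.236)*(-0.408) = -0.164268.
  denominator = (1)^2 + (-0.055)^2 + (0.236)^2 + (-0.408)^2 = 1.225185.
  rho(1) = -0.164268 / 1.225185 = -0.1341.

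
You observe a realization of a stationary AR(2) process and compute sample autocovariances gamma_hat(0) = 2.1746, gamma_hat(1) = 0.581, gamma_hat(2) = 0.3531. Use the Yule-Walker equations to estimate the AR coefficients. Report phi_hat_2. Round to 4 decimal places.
\hat\phi_{2} = 0.0980

The Yule-Walker equations for an AR(p) process read, in matrix form,
  Gamma_p phi = r_p,   with   (Gamma_p)_{ij} = gamma(|i - j|),
                       (r_p)_i = gamma(i),   i,j = 1..p.
Substitute the sample gammas (Toeplitz matrix and right-hand side of size 2):
  Gamma_p = [[2.1746, 0.581], [0.581, 2.1746]]
  r_p     = [0.581, 0.3531]
Written out:
  2.1746 phi_1 + 0.581 phi_2 = 0.581
  0.581 phi_1 + 2.1746 phi_2 = 0.3531
Solve by Cramer's rule:
  det = gamma(0)^2 - gamma(1)^2 = (2.1746)^2 - (0.581)^2 = 4.72888516 - 0.337561 = 4.39132416
  phi_hat_1 = [gamma(1) gamma(0) - gamma(1) gamma(2)] / det = [(0.581)(2.1746) - (0.581)(0.3531)] / 4.39132416 = 1.0582915 / 4.39132416 = 0.241
  phi_hat_2 = [gamma(0) gamma(2) - gamma(1)^2] / det = [(2.1746)(0.3531) - (0.581)^2] / 4.39132416 = 0.43029026 / 4.39132416 = 0.098
So phi_hat = [0.2410, 0.0980].
Therefore phi_hat_2 = 0.0980.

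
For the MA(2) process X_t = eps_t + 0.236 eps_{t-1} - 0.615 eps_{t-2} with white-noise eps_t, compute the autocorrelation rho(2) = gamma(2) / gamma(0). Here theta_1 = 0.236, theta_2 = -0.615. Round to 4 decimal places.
\rho(2) = -0.4289

For an MA(q) process with theta_0 = 1, the autocovariance is
  gamma(k) = sigma^2 * sum_{i=0..q-k} theta_i * theta_{i+k},
and rho(k) = gamma(k) / gamma(0). Sigma^2 cancels.
  numerator   = (1)*(-0.615) = -0.615.
  denominator = (1)^2 + (0.236)^2 + (-0.615)^2 = 1.433921.
  rho(2) = -0.615 / 1.433921 = -0.4289.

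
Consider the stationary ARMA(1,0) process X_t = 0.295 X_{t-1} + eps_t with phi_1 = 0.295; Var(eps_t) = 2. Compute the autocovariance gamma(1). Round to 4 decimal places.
\gamma(1) = 0.6462

Multiply the model equation by X_{t-k} and take expectations. With theta_0 = psi_0 = 1 and psi_j the MA(infinity) weights, this gives
  gamma(k) - sum_i phi_i gamma(k-i) = c_k,
  c_k = sigma^2 * sum_{j=k..q} theta_j psi_{j-k}   (c_k = 0 for k > q),
using gamma(-m) = gamma(m).
Pure AR (q = 0): c_0 = sigma^2 = 2, c_k = 0 for k >= 1.
Equations for k = 0 and k = 1 (AR order 1):
  gamma(0) = phi_1 gamma(1) + c_0
  gamma(1) = phi_1 gamma(0) + c_1
Substituting the second into the first: gamma(0) (1 - phi_1^2) = c_0 + phi_1 c_1, so
  gamma(0) = c_0 / (1 - phi_1^2) = 2 / (1 - (0.295)^2) = 2 / 0.912975 = 2.19064.
  gamma(1) = phi_1 gamma(0) = (0.295)(2.19064) = 0.646239.
Therefore gamma(1) = 0.6462 (to 4 decimal places).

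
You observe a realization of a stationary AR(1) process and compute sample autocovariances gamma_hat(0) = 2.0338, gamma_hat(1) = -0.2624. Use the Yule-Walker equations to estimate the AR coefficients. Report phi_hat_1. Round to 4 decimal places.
\hat\phi_{1} = -0.1290

The Yule-Walker equations for an AR(p) process read, in matrix form,
  Gamma_p phi = r_p,   with   (Gamma_p)_{ij} = gamma(|i - j|),
                       (r_p)_i = gamma(i),   i,j = 1..p.
Substitute the sample gammas (Toeplitz matrix and right-hand side of size 1):
  Gamma_p = [[2.0338]]
  r_p     = [-0.2624]
With p = 1 this is the single equation gamma(0) phi_1 = gamma(1):
  phi_hat_1 = gamma(1) / gamma(0) = -0.2624 / 2.0338 = -0.1290.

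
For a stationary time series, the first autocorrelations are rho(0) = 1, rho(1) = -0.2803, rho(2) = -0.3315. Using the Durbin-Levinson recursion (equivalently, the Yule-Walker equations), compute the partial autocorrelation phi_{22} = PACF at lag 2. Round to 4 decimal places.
\phi_{22} = -0.4450

The PACF at lag k is phi_{kk}, the last component of the solution
to the Yule-Walker system G_k phi = r_k where
  (G_k)_{ij} = rho(|i - j|), (r_k)_i = rho(i), i,j = 1..k.
Equivalently, Durbin-Levinson gives phi_{kk} iteratively:
  phi_{11} = rho(1)
  phi_{kk} = [rho(k) - sum_{j=1..k-1} phi_{k-1,j} rho(k-j)]
            / [1 - sum_{j=1..k-1} phi_{k-1,j} rho(j)],
  phi_{k,j} = phi_{k-1,j} - phi_{kk} phi_{k-1,k-j},  j = 1..k-1.
Step k = 1:
  phi_11 = rho(1) = -0.2803.
Step k = 2:
  phi_22 = [rho(2) - phi_11 rho(1)] / [1 - phi_11 rho(1)] = [-0.3315 - (-0.2803)(-0.2803)] / [1 - (-0.2803)(-0.2803)]
         = -0.41006809 / 0.92143191 = -0.445.
Therefore phi_{22} = -0.4450.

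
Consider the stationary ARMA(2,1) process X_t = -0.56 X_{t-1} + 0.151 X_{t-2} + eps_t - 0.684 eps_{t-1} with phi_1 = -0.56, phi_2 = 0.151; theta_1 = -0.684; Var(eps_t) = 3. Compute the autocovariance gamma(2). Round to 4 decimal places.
\gamma(2) = 8.0561

Multiply the model equation by X_{t-k} and take expectations. With theta_0 = psi_0 = 1 and psi_j the MA(infinity) weights, this gives
  gamma(k) - sum_i phi_i gamma(k-i) = c_k,
  c_k = sigma^2 * sum_{j=k..q} theta_j psi_{j-k}   (c_k = 0 for k > q),
using gamma(-m) = gamma(m).
psi-weights needed (psi_j = theta_j + sum_i phi_i psi_{j-i}):
  psi_1 = theta_1 + phi_1 = -0.684 + (-0.56) = -1.244
Right-hand sides:
  c_0 = sigma^2 (1 + theta_1 psi_1) = 3 * (1 + (-0.684)(-1.244)) = 3 * 1.850896 = 5.552688
  c_1 = sigma^2 theta_1 = 3 * (-0.684) = -2.052
  c_2 = 0
Equations for k = 0, 1, 2 (AR order 2, c_2 = 0):
  (E0) gamma(0) = phi_1 gamma(1) + phi_2 gamma(2) + c_0
  (E1) gamma(1) = phi_1 gamma(0) + phi_2 gamma(1) + c_1
  (E2) gamma(2) = phi_1 gamma(1) + phi_2 gamma(0)
From (E1): gamma(1) = A gamma(0) + B with
  A = phi_1 / (1 - phi_2) = -0.56 / 0.849 = -0.6596,   B = c_1 / (1 - phi_2) = -2.052 / 0.849 = -2.416961.
Insert (E2) into (E0): gamma(0) (1 - phi_2^2) = phi_1 (1 + phi_2) gamma(1) + c_0.
  phi_1 (1 + phi_2) = (-0.56)(1.151) = -0.64456,   1 - phi_2^2 = 0.977199.
Replace gamma(1) by A gamma(0) + B and collect gamma(0):
  gamma(0) [0.977199 - (-0.64456)(-0.6596)] = (-0.64456)(-2.416961) + 5.552688
  gamma(0) * 0.552048 = 7.110564
  gamma(0) = 7.110564 / 0.552048 = 12.880348.
  gamma(1) = A gamma(0) + B = (-0.6596)(12.880348) + (-2.416961) = -10.912833.
  gamma(2) = phi_1 gamma(1) + phi_2 gamma(0) = (-0.56)(-10.912833) + (0.151)(12.880348) = 8.056119.
Therefore gamma(2) = 8.0561 (to 4 decimal places).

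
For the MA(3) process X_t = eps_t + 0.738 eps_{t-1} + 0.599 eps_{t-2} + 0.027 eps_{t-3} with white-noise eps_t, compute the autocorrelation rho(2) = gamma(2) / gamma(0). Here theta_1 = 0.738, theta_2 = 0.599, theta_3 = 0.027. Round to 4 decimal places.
\rho(2) = 0.3250

For an MA(q) process with theta_0 = 1, the autocovariance is
  gamma(k) = sigma^2 * sum_{i=0..q-k} theta_i * theta_{i+k},
and rho(k) = gamma(k) / gamma(0). Sigma^2 cancels.
  numerator   = (1)*(0.599) + (0.738)*(0.027) = 0.618926.
  denominator = (1)^2 + (0.738)^2 + (0.599)^2 + (0.027)^2 = 1.904174.
  rho(2) = 0.618926 / 1.904174 = 0.3250.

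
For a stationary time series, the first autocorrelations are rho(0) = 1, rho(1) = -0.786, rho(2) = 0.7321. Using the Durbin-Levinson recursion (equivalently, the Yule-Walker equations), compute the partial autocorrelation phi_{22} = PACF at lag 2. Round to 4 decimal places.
\phi_{22} = 0.2991

The PACF at lag k is phi_{kk}, the last component of the solution
to the Yule-Walker system G_k phi = r_k where
  (G_k)_{ij} = rho(|i - j|), (r_k)_i = rho(i), i,j = 1..k.
Equivalently, Durbin-Levinson gives phi_{kk} iteratively:
  phi_{11} = rho(1)
  phi_{kk} = [rho(k) - sum_{j=1..k-1} phi_{k-1,j} rho(k-j)]
            / [1 - sum_{j=1..k-1} phi_{k-1,j} rho(j)],
  phi_{k,j} = phi_{k-1,j} - phi_{kk} phi_{k-1,k-j},  j = 1..k-1.
Step k = 1:
  phi_11 = rho(1) = -0.786.
Step k = 2:
  phi_22 = [rho(2) - phi_11 rho(1)] / [1 - phi_11 rho(1)] = [0.7321 - (-0.786)(-0.786)] / [1 - (-0.786)(-0.786)]
         = 0.114304 / 0.382204 = 0.2991.
Therefore phi_{22} = 0.2991.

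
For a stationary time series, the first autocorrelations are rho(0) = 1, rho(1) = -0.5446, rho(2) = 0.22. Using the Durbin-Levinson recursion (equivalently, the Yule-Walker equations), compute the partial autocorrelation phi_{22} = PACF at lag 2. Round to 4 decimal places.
\phi_{22} = -0.1089

The PACF at lag k is phi_{kk}, the last component of the solution
to the Yule-Walker system G_k phi = r_k where
  (G_k)_{ij} = rho(|i - j|), (r_k)_i = rho(i), i,j = 1..k.
Equivalently, Durbin-Levinson gives phi_{kk} iteratively:
  phi_{11} = rho(1)
  phi_{kk} = [rho(k) - sum_{j=1..k-1} phi_{k-1,j} rho(k-j)]
            / [1 - sum_{j=1..k-1} phi_{k-1,j} rho(j)],
  phi_{k,j} = phi_{k-1,j} - phi_{kk} phi_{k-1,k-j},  j = 1..k-1.
Step k = 1:
  phi_11 = rho(1) = -0.5446.
Step k = 2:
  phi_22 = [rho(2) - phi_11 rho(1)] / [1 - phi_11 rho(1)] = [0.22 - (-0.5446)(-0.5446)] / [1 - (-0.5446)(-0.5446)]
         = -0.07658916 / 0.70341084 = -0.1089.
Therefore phi_{22} = -0.1089.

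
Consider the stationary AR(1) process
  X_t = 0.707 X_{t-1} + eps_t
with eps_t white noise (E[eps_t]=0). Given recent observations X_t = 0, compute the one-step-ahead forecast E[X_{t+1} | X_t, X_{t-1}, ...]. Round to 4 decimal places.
E[X_{t+1} \mid \mathcal F_t] = 0.0000

For an AR(p) model X_t = c + sum_i phi_i X_{t-i} + eps_t, the
one-step-ahead conditional mean is
  E[X_{t+1} | X_t, ...] = c + sum_i phi_i X_{t+1-i}.
Substitute known values:
  E[X_{t+1} | ...] = (0.707) * (0)
                   = 0.0000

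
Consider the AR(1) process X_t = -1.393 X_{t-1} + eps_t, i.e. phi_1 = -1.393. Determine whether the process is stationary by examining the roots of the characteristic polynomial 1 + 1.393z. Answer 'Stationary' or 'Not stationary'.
\text{Not stationary}

The AR(p) characteristic polynomial is P(z) = 1 + 1.393z.
Stationarity requires all roots to lie outside the unit circle, i.e. |z| > 1 for every root.
This is linear in z: 1 + (1.393) z = 0  =>  z = -1/(1.393) = -0.717875,  |z| = 0.717875.
Moduli of all roots: 0.7179.
All moduli strictly greater than 1? No.
Verdict: Not stationary.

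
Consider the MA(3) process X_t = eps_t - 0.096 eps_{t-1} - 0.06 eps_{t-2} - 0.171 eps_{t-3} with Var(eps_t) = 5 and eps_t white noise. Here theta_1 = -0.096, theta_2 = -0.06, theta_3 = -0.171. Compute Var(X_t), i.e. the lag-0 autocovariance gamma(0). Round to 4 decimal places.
\gamma(0) = 5.2103

For an MA(q) process X_t = eps_t + sum_i theta_i eps_{t-i} with
Var(eps_t) = sigma^2, the variance is
  gamma(0) = sigma^2 * (1 + sum_i theta_i^2).
  sum_i theta_i^2 = (-0.096)^2 + (-0.06)^2 + (-0.171)^2 = 0.009216 + 0.0036 + 0.029241 = 0.042057.
  gamma(0) = 5 * (1 + 0.042057) = 5 * 1.042057 = 5.210285, which rounds to 5.2103.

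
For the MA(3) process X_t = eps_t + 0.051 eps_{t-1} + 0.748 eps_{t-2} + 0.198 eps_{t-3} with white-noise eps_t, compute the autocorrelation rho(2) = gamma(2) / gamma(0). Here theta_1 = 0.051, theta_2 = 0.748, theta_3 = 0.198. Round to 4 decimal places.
\rho(2) = 0.4734

For an MA(q) process with theta_0 = 1, the autocovariance is
  gamma(k) = sigma^2 * sum_{i=0..q-k} theta_i * theta_{i+k},
and rho(k) = gamma(k) / gamma(0). Sigma^2 cancels.
  numerator   = (1)*(0.748) + (0.051)*(0.198) = 0.758098.
  denominator = (1)^2 + (0.051)^2 + (0.748)^2 + (0.198)^2 = 1.601309.
  rho(2) = 0.758098 / 1.601309 = 0.4734.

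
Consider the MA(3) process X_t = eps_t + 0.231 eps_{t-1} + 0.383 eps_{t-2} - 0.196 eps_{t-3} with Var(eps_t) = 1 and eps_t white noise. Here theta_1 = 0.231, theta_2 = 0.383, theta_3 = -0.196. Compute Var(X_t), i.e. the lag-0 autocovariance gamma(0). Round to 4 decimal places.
\gamma(0) = 1.2385

For an MA(q) process X_t = eps_t + sum_i theta_i eps_{t-i} with
Var(eps_t) = sigma^2, the variance is
  gamma(0) = sigma^2 * (1 + sum_i theta_i^2).
  sum_i theta_i^2 = (0.231)^2 + (0.383)^2 + (-0.196)^2 = 0.053361 + 0.146689 + 0.038416 = 0.238466.
  gamma(0) = 1 * (1 + 0.238466) = 1 * 1.238466 = 1.238466, which rounds to 1.2385.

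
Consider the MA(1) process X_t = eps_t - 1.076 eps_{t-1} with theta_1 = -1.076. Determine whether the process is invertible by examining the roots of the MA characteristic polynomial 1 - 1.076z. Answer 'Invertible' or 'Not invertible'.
\text{Not invertible}

The MA(q) characteristic polynomial is P(z) = 1 - 1.076z.
Invertibility requires all roots to lie outside the unit circle, i.e. |z| > 1 for every root.
This is linear in z: 1 + (-1.076) z = 0  =>  z = -1/(-1.076) = 0.929368,  |z| = 0.929368.
Moduli of all roots: 0.9294.
All moduli strictly greater than 1? No.
Verdict: Not invertible.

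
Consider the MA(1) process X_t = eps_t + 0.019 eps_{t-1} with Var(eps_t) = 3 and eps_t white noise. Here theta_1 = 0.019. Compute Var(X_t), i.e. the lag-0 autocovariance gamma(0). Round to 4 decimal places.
\gamma(0) = 3.0011

For an MA(q) process X_t = eps_t + sum_i theta_i eps_{t-i} with
Var(eps_t) = sigma^2, the variance is
  gamma(0) = sigma^2 * (1 + sum_i theta_i^2).
  sum_i theta_i^2 = (0.019)^2 = 0.000361.
  gamma(0) = 3 * (1 + 0.000361) = 3 * 1.000361 = 3.001083, which rounds to 3.0011.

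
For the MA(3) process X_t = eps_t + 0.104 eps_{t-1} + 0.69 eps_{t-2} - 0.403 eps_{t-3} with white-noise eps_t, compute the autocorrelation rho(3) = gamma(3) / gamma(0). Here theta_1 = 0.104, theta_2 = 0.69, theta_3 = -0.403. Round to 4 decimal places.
\rho(3) = -0.2443

For an MA(q) process with theta_0 = 1, the autocovariance is
  gamma(k) = sigma^2 * sum_{i=0..q-k} theta_i * theta_{i+k},
and rho(k) = gamma(k) / gamma(0). Sigma^2 cancels.
  numerator   = (1)*(-0.403) = -0.403.
  denominator = (1)^2 + (0.104)^2 + (0.69)^2 + (-0.403)^2 = 1.649325.
  rho(3) = -0.403 / 1.649325 = -0.2443.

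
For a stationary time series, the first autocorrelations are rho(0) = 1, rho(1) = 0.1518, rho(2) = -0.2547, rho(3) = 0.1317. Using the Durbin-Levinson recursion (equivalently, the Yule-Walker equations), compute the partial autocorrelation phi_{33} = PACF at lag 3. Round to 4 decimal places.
\phi_{33} = 0.2500

The PACF at lag k is phi_{kk}, the last component of the solution
to the Yule-Walker system G_k phi = r_k where
  (G_k)_{ij} = rho(|i - j|), (r_k)_i = rho(i), i,j = 1..k.
Equivalently, Durbin-Levinson gives phi_{kk} iteratively:
  phi_{11} = rho(1)
  phi_{kk} = [rho(k) - sum_{j=1..k-1} phi_{k-1,j} rho(k-j)]
            / [1 - sum_{j=1..k-1} phi_{k-1,j} rho(j)],
  phi_{k,j} = phi_{k-1,j} - phi_{kk} phi_{k-1,k-j},  j = 1..k-1.
Step k = 1:
  phi_11 = rho(1) = 0.1518.
Step k = 2:
  phi_22 = [rho(2) - phi_11 rho(1)] / [1 - phi_11 rho(1)] = [-0.2547 - (0.1518)(0.1518)] / [1 - (0.1518)(0.1518)]
         = -0.27774324 / 0.97695676 = -0.284294.
  Update: phi_21 = phi_11 - phi_22 phi_11 = 0.1518 - (-0.284294)(0.1518) = 0.194956.
Step k = 3:
  phi_33 = [rho(3) - phi_21 rho(2) - phi_22 rho(1)] / [1 - phi_21 rho(1) - phi_22 rho(2)]
    numerator   = 0.1317 - (0.194956)(-0.2547) - (-0.284294)(0.1518) = 0.22451114
    denominator = 1 - (0.194956)(0.1518) - (-0.284294)(-0.2547) = 0.89799594
  phi_33 = 0.22451114 / 0.89799594 = 0.25.
Therefore phi_{33} = 0.2500.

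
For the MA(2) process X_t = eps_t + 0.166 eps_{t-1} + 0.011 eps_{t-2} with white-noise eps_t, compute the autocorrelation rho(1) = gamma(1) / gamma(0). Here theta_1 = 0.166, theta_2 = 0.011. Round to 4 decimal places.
\rho(1) = 0.1633

For an MA(q) process with theta_0 = 1, the autocovariance is
  gamma(k) = sigma^2 * sum_{i=0..q-k} theta_i * theta_{i+k},
and rho(k) = gamma(k) / gamma(0). Sigma^2 cancels.
  numerator   = (1)*(0.166) + (0.166)*(0.011) = 0.167826.
  denominator = (1)^2 + (0.166)^2 + (0.011)^2 = 1.027677.
  rho(1) = 0.167826 / 1.027677 = 0.1633.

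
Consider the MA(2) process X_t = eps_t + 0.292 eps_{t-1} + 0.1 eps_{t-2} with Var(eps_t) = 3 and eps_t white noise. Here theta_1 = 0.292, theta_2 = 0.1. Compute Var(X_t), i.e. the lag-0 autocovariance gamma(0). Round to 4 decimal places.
\gamma(0) = 3.2858

For an MA(q) process X_t = eps_t + sum_i theta_i eps_{t-i} with
Var(eps_t) = sigma^2, the variance is
  gamma(0) = sigma^2 * (1 + sum_i theta_i^2).
  sum_i theta_i^2 = (0.292)^2 + (0.1)^2 = 0.085264 + 0.01 = 0.095264.
  gamma(0) = 3 * (1 + 0.095264) = 3 * 1.095264 = 3.285792, which rounds to 3.2858.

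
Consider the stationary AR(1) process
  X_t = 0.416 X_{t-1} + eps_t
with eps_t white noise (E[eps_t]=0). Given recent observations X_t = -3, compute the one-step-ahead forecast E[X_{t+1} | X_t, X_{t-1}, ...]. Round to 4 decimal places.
E[X_{t+1} \mid \mathcal F_t] = -1.2480

For an AR(p) model X_t = c + sum_i phi_i X_{t-i} + eps_t, the
one-step-ahead conditional mean is
  E[X_{t+1} | X_t, ...] = c + sum_i phi_i X_{t+1-i}.
Substitute known values:
  E[X_{t+1} | ...] = (0.416) * (-3)
                   = -1.2480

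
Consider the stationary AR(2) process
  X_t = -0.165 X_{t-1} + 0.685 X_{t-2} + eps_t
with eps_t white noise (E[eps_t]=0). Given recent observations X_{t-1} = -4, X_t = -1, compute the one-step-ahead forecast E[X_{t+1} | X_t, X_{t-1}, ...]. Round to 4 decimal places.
E[X_{t+1} \mid \mathcal F_t] = -2.5750

For an AR(p) model X_t = c + sum_i phi_i X_{t-i} + eps_t, the
one-step-ahead conditional mean is
  E[X_{t+1} | X_t, ...] = c + sum_i phi_i X_{t+1-i}.
Substitute known values:
  E[X_{t+1} | ...] = (-0.165) * (-1) + (0.685) * (-4)
                   = -2.5750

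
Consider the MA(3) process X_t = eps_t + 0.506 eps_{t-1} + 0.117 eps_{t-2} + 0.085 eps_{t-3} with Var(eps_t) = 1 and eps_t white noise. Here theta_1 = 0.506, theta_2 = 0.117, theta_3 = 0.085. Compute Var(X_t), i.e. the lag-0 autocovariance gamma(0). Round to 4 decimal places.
\gamma(0) = 1.2770

For an MA(q) process X_t = eps_t + sum_i theta_i eps_{t-i} with
Var(eps_t) = sigma^2, the variance is
  gamma(0) = sigma^2 * (1 + sum_i theta_i^2).
  sum_i theta_i^2 = (0.506)^2 + (0.117)^2 + (0.085)^2 = 0.256036 + 0.013689 + 0.007225 = 0.27695.
  gamma(0) = 1 * (1 + 0.27695) = 1 * 1.27695 = 1.27695, which rounds to 1.2770.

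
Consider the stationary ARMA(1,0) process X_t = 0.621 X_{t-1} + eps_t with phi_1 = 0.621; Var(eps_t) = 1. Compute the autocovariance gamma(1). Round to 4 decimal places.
\gamma(1) = 1.0108

Multiply the model equation by X_{t-k} and take expectations. With theta_0 = psi_0 = 1 and psi_j the MA(infinity) weights, this gives
  gamma(k) - sum_i phi_i gamma(k-i) = c_k,
  c_k = sigma^2 * sum_{j=k..q} theta_j psi_{j-k}   (c_k = 0 for k > q),
using gamma(-m) = gamma(m).
Pure AR (q = 0): c_0 = sigma^2 = 1, c_k = 0 for k >= 1.
Equations for k = 0 and k = 1 (AR order 1):
  gamma(0) = phi_1 gamma(1) + c_0
  gamma(1) = phi_1 gamma(0) + c_1
Substituting the second into the first: gamma(0) (1 - phi_1^2) = c_0 + phi_1 c_1, so
  gamma(0) = c_0 / (1 - phi_1^2) = 1 / (1 - (0.621)^2) = 1 / 0.614359 = 1.627713.
  gamma(1) = phi_1 gamma(0) = (0.621)(1.627713) = 1.01081.
Therefore gamma(1) = 1.0108 (to 4 decimal places).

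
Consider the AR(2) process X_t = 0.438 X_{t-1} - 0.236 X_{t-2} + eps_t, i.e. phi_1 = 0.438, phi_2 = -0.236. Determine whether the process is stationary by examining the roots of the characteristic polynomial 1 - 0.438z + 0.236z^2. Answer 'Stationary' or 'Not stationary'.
\text{Stationary}

The AR(p) characteristic polynomial is P(z) = 1 - 0.438z + 0.236z^2.
Stationarity requires all roots to lie outside the unit circle, i.e. |z| > 1 for every root.
Set 1 + (-0.438) z + (0.236) z^2 = 0, i.e. a z^2 + b z + c = 0 with a = 0.236, b = -0.438, c = 1.
Discriminant D = b^2 - 4ac = (-0.438)^2 - 4*(0.236)*1 = 0.191844 - (0.944) = -0.752156.
D < 0, so the roots are the complex-conjugate pair z = (-b +/- i sqrt(-D)) / (2a) = 0.928 +/- 1.8374i.
For a conjugate pair |z|^2 = z * conj(z) = (product of roots) = c/a = 1/(0.236) = 4.237288, so |z| = sqrt(4.237288) = 2.0585 for both roots.
Moduli of all roots: 2.0585, 2.0585.
All moduli strictly greater than 1? Yes.
Verdict: Stationary.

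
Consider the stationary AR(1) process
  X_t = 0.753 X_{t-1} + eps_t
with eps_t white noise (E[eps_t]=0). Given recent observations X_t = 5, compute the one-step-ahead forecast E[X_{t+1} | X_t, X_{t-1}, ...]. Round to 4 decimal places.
E[X_{t+1} \mid \mathcal F_t] = 3.7650

For an AR(p) model X_t = c + sum_i phi_i X_{t-i} + eps_t, the
one-step-ahead conditional mean is
  E[X_{t+1} | X_t, ...] = c + sum_i phi_i X_{t+1-i}.
Substitute known values:
  E[X_{t+1} | ...] = (0.753) * (5)
                   = 3.7650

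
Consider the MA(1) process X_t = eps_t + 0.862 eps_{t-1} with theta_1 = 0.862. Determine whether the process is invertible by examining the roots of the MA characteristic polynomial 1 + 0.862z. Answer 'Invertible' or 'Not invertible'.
\text{Invertible}

The MA(q) characteristic polynomial is P(z) = 1 + 0.862z.
Invertibility requires all roots to lie outside the unit circle, i.e. |z| > 1 for every root.
This is linear in z: 1 + (0.862) z = 0  =>  z = -1/(0.862) = -1.160093,  |z| = 1.160093.
Moduli of all roots: 1.1601.
All moduli strictly greater than 1? Yes.
Verdict: Invertible.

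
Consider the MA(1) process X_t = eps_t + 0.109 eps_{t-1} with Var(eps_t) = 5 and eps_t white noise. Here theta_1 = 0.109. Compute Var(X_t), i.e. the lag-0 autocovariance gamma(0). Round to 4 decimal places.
\gamma(0) = 5.0594

For an MA(q) process X_t = eps_t + sum_i theta_i eps_{t-i} with
Var(eps_t) = sigma^2, the variance is
  gamma(0) = sigma^2 * (1 + sum_i theta_i^2).
  sum_i theta_i^2 = (0.109)^2 = 0.011881.
  gamma(0) = 5 * (1 + 0.011881) = 5 * 1.011881 = 5.059405, which rounds to 5.0594.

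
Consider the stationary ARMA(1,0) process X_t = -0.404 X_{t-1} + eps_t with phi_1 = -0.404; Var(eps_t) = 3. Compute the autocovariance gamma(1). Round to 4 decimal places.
\gamma(1) = -1.4484

Multiply the model equation by X_{t-k} and take expectations. With theta_0 = psi_0 = 1 and psi_j the MA(infinity) weights, this gives
  gamma(k) - sum_i phi_i gamma(k-i) = c_k,
  c_k = sigma^2 * sum_{j=k..q} theta_j psi_{j-k}   (c_k = 0 for k > q),
using gamma(-m) = gamma(m).
Pure AR (q = 0): c_0 = sigma^2 = 3, c_k = 0 for k >= 1.
Equations for k = 0 and k = 1 (AR order 1):
  gamma(0) = phi_1 gamma(1) + c_0
  gamma(1) = phi_1 gamma(0) + c_1
Substituting the second into the first: gamma(0) (1 - phi_1^2) = c_0 + phi_1 c_1, so
  gamma(0) = c_0 / (1 - phi_1^2) = 3 / (1 - (-0.404)^2) = 3 / 0.836784 = 3.585155.
  gamma(1) = phi_1 gamma(0) = (-0.404)(3.585155) = -1.448402.
Therefore gamma(1) = -1.4484 (to 4 decimal places).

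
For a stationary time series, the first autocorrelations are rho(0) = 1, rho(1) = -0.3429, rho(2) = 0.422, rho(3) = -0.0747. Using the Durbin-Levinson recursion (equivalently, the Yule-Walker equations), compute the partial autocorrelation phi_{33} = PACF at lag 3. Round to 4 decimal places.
\phi_{33} = 0.1780

The PACF at lag k is phi_{kk}, the last component of the solution
to the Yule-Walker system G_k phi = r_k where
  (G_k)_{ij} = rho(|i - j|), (r_k)_i = rho(i), i,j = 1..k.
Equivalently, Durbin-Levinson gives phi_{kk} iteratively:
  phi_{11} = rho(1)
  phi_{kk} = [rho(k) - sum_{j=1..k-1} phi_{k-1,j} rho(k-j)]
            / [1 - sum_{j=1..k-1} phi_{k-1,j} rho(j)],
  phi_{k,j} = phi_{k-1,j} - phi_{kk} phi_{k-1,k-j},  j = 1..k-1.
Step k = 1:
  phi_11 = rho(1) = -0.3429.
Step k = 2:
  phi_22 = [rho(2) - phi_11 rho(1)] / [1 - phi_11 rho(1)] = [0.422 - (-0.3429)(-0.3429)] / [1 - (-0.3429)(-0.3429)]
         = 0.30441959 / 0.88241959 = 0.344983.
  Update: phi_21 = phi_11 - phi_22 phi_11 = -0.3429 - (0.344983)(-0.3429) = -0.224605.
Step k = 3:
  phi_33 = [rho(3) - phi_21 rho(2) - phi_22 rho(1)] / [1 - phi_21 rho(1) - phi_22 rho(2)]
    numerator   = -0.0747 - (-0.224605)(0.422) - (0.344983)(-0.3429) = 0.13837808
    denominator = 1 - (-0.224605)(-0.3429) - (0.344983)(0.422) = 0.77740006
  phi_33 = 0.13837808 / 0.77740006 = 0.178.
Therefore phi_{33} = 0.1780.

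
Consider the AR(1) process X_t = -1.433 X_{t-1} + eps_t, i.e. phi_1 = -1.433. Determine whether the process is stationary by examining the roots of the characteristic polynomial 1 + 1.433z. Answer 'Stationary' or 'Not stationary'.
\text{Not stationary}

The AR(p) characteristic polynomial is P(z) = 1 + 1.433z.
Stationarity requires all roots to lie outside the unit circle, i.e. |z| > 1 for every root.
This is linear in z: 1 + (1.433) z = 0  =>  z = -1/(1.433) = -0.697837,  |z| = 0.697837.
Moduli of all roots: 0.6978.
All moduli strictly greater than 1? No.
Verdict: Not stationary.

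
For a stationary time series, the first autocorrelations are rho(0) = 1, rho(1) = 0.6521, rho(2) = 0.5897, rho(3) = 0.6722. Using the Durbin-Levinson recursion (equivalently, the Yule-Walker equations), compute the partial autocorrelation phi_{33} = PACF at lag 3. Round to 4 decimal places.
\phi_{33} = 0.4000

The PACF at lag k is phi_{kk}, the last component of the solution
to the Yule-Walker system G_k phi = r_k where
  (G_k)_{ij} = rho(|i - j|), (r_k)_i = rho(i), i,j = 1..k.
Equivalently, Durbin-Levinson gives phi_{kk} iteratively:
  phi_{11} = rho(1)
  phi_{kk} = [rho(k) - sum_{j=1..k-1} phi_{k-1,j} rho(k-j)]
            / [1 - sum_{j=1..k-1} phi_{k-1,j} rho(j)],
  phi_{k,j} = phi_{k-1,j} - phi_{kk} phi_{k-1,k-j},  j = 1..k-1.
Step k = 1:
  phi_11 = rho(1) = 0.6521.
Step k = 2:
  phi_22 = [rho(2) - phi_11 rho(1)] / [1 - phi_11 rho(1)] = [0.5897 - (0.6521)(0.6521)] / [1 - (0.6521)(0.6521)]
         = 0.16446559 / 0.57476559 = 0.286144.
  Update: phi_21 = phi_11 - phi_22 phi_11 = 0.6521 - (0.286144)(0.6521) = 0.465506.
Step k = 3:
  phi_33 = [rho(3) - phi_21 rho(2) - phi_22 rho(1)] / [1 - phi_21 rho(1) - phi_22 rho(2)]
    numerator   = 0.6722 - (0.465506)(0.5897) - (0.286144)(0.6521) = 0.21109697
    denominator = 1 - (0.465506)(0.6521) - (0.286144)(0.5897) = 0.52770479
  phi_33 = 0.21109697 / 0.52770479 = 0.4.
Therefore phi_{33} = 0.4000.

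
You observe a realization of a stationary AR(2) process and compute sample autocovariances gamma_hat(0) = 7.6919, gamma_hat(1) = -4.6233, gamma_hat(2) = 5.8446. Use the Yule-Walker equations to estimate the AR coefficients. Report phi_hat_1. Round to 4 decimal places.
\hat\phi_{1} = -0.2260

The Yule-Walker equations for an AR(p) process read, in matrix form,
  Gamma_p phi = r_p,   with   (Gamma_p)_{ij} = gamma(|i - j|),
                       (r_p)_i = gamma(i),   i,j = 1..p.
Substitute the sample gammas (Toeplitz matrix and right-hand side of size 2):
  Gamma_p = [[7.6919, -4.6233], [-4.6233, 7.6919]]
  r_p     = [-4.6233, 5.8446]
Written out:
  7.6919 phi_1 - 4.6233 phi_2 = -4.6233
  -4.6233 phi_1 + 7.6919 phi_2 = 5.8446
Solve by Cramer's rule:
  det = gamma(0)^2 - gamma(1)^2 = (7.6919)^2 - (-4.6233)^2 = 59.16532561 - 21.37490289 = 37.79042272
  phi_hat_1 = [gamma(1) gamma(0) - gamma(1) gamma(2)] / det = [(-4.6233)(7.6919) - (-4.6233)(5.8446)] / 37.79042272 = -8.54062209 / 37.79042272 = -0.226
  phi_hat_2 = [gamma(0) gamma(2) - gamma(1)^2] / det = [(7.6919)(5.8446) - (-4.6233)^2] / 37.79042272 = 23.58117585 / 37.79042272 = 0.624
So phi_hat = [-0.2260, 0.6240].
Therefore phi_hat_1 = -0.2260.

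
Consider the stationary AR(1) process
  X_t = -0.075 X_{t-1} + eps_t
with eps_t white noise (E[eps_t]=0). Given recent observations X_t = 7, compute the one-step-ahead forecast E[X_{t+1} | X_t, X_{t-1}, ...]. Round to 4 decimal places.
E[X_{t+1} \mid \mathcal F_t] = -0.5250

For an AR(p) model X_t = c + sum_i phi_i X_{t-i} + eps_t, the
one-step-ahead conditional mean is
  E[X_{t+1} | X_t, ...] = c + sum_i phi_i X_{t+1-i}.
Substitute known values:
  E[X_{t+1} | ...] = (-0.075) * (7)
                   = -0.5250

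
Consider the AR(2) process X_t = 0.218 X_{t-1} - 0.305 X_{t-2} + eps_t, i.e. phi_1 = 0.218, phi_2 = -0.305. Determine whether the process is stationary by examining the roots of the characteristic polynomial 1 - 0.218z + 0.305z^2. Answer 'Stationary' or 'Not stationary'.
\text{Stationary}

The AR(p) characteristic polynomial is P(z) = 1 - 0.218z + 0.305z^2.
Stationarity requires all roots to lie outside the unit circle, i.e. |z| > 1 for every root.
Set 1 + (-0.218) z + (0.305) z^2 = 0, i.e. a z^2 + b z + c = 0 with a = 0.305, b = -0.218, c = 1.
Discriminant D = b^2 - 4ac = (-0.218)^2 - 4*(0.305)*1 = 0.047524 - (1.22) = -1.172476.
D < 0, so the roots are the complex-conjugate pair z = (-b +/- i sqrt(-D)) / (2a) = 0.3574 +/- 1.7751i.
For a conjugate pair |z|^2 = z * conj(z) = (product of roots) = c/a = 1/(0.305) = 3.278689, so |z| = sqrt(3.278689) = 1.8107 for both roots.
Moduli of all roots: 1.8107, 1.8107.
All moduli strictly greater than 1? Yes.
Verdict: Stationary.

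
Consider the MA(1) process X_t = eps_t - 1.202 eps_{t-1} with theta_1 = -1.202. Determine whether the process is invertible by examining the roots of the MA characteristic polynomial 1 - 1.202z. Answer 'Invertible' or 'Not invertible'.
\text{Not invertible}

The MA(q) characteristic polynomial is P(z) = 1 - 1.202z.
Invertibility requires all roots to lie outside the unit circle, i.e. |z| > 1 for every root.
This is linear in z: 1 + (-1.202) z = 0  =>  z = -1/(-1.202) = 0.831947,  |z| = 0.831947.
Moduli of all roots: 0.8319.
All moduli strictly greater than 1? No.
Verdict: Not invertible.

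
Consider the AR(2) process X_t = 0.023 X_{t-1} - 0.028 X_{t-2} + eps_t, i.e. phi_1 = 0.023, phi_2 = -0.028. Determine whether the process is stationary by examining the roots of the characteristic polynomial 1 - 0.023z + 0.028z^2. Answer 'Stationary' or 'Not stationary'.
\text{Stationary}

The AR(p) characteristic polynomial is P(z) = 1 - 0.023z + 0.028z^2.
Stationarity requires all roots to lie outside the unit circle, i.e. |z| > 1 for every root.
Set 1 + (-0.023) z + (0.028) z^2 = 0, i.e. a z^2 + b z + c = 0 with a = 0.028, b = -0.023, c = 1.
Discriminant D = b^2 - 4ac = (-0.023)^2 - 4*(0.028)*1 = 0.000529 - (0.112) = -0.111471.
D < 0, so the roots are the complex-conjugate pair z = (-b +/- i sqrt(-D)) / (2a) = 0.4107 +/- 5.962i.
For a conjugate pair |z|^2 = z * conj(z) = (product of roots) = c/a = 1/(0.028) = 35.714286, so |z| = sqrt(35.714286) = 5.9761 for both roots.
Moduli of all roots: 5.9761, 5.9761.
All moduli strictly greater than 1? Yes.
Verdict: Stationary.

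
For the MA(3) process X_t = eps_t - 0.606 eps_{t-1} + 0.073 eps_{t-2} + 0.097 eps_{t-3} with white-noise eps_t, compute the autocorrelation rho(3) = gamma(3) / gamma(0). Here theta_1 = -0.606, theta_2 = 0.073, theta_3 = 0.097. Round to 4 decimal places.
\rho(3) = 0.0702

For an MA(q) process with theta_0 = 1, the autocovariance is
  gamma(k) = sigma^2 * sum_{i=0..q-k} theta_i * theta_{i+k},
and rho(k) = gamma(k) / gamma(0). Sigma^2 cancels.
  numerator   = (1)*(0.097) = 0.097.
  denominator = (1)^2 + (-0.606)^2 + (0.073)^2 + (0.097)^2 = 1.381974.
  rho(3) = 0.097 / 1.381974 = 0.0702.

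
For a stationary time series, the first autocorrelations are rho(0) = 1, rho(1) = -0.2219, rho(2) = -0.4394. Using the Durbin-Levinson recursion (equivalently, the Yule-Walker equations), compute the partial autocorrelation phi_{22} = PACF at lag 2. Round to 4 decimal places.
\phi_{22} = -0.5139

The PACF at lag k is phi_{kk}, the last component of the solution
to the Yule-Walker system G_k phi = r_k where
  (G_k)_{ij} = rho(|i - j|), (r_k)_i = rho(i), i,j = 1..k.
Equivalently, Durbin-Levinson gives phi_{kk} iteratively:
  phi_{11} = rho(1)
  phi_{kk} = [rho(k) - sum_{j=1..k-1} phi_{k-1,j} rho(k-j)]
            / [1 - sum_{j=1..k-1} phi_{k-1,j} rho(j)],
  phi_{k,j} = phi_{k-1,j} - phi_{kk} phi_{k-1,k-j},  j = 1..k-1.
Step k = 1:
  phi_11 = rho(1) = -0.2219.
Step k = 2:
  phi_22 = [rho(2) - phi_11 rho(1)] / [1 - phi_11 rho(1)] = [-0.4394 - (-0.2219)(-0.2219)] / [1 - (-0.2219)(-0.2219)]
         = -0.48863961 / 0.95076039 = -0.5139.
Therefore phi_{22} = -0.5139.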